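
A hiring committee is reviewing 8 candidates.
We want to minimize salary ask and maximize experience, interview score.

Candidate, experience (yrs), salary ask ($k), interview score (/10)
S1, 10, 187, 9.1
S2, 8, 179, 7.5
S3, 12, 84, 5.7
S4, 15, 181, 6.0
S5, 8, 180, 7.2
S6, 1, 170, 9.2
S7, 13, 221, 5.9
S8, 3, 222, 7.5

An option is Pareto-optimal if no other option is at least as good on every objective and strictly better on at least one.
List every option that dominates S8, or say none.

S1: experience 10≥3, salary ask 187≤222, interview score 9.1≥7.5 — dominates S8.
S2: experience 8≥3, salary ask 179≤222, interview score 7.5≥7.5 — dominates S8.
Others (S3, S4, S5, S6, S7) are each worse than S8 on at least one objective.

S1, S2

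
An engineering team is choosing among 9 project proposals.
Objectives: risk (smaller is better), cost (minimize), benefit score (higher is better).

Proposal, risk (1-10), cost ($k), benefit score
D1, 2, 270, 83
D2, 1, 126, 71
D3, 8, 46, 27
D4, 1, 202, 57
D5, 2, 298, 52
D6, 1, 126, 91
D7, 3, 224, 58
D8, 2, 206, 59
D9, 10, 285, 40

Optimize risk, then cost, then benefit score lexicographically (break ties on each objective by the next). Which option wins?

First minimize risk: best is 1, kept {D2, D4, D6}.
Then minimize cost: best is 126, kept {D2, D6}.
Then maximize benefit score: best is 91, kept {D6}.

D6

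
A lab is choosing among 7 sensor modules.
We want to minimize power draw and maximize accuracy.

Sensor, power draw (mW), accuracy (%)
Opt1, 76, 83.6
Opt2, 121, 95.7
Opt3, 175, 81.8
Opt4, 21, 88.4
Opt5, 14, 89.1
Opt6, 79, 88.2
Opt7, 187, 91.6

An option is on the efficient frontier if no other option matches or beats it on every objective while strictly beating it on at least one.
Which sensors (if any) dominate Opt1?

Opt4: power draw 21≤76, accuracy 88.4≥83.6 — dominates Opt1.
Opt5: power draw 14≤76, accuracy 89.1≥83.6 — dominates Opt1.
Others (Opt2, Opt3, Opt6, Opt7) are each worse than Opt1 on at least one objective.

Opt4, Opt5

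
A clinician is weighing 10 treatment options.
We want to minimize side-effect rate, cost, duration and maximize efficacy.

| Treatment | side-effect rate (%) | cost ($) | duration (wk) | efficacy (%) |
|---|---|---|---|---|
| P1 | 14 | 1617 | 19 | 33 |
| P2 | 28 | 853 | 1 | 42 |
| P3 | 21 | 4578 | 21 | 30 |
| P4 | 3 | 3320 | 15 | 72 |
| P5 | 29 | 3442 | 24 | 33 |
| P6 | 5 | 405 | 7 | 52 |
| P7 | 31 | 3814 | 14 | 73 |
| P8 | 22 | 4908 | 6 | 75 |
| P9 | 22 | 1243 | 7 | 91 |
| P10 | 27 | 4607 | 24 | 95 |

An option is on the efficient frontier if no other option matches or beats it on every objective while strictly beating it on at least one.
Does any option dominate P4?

P1: worse on side-effect rate (14 vs 3).
P2: worse on side-effect rate (28 vs 3).
P3: worse on side-effect rate (21 vs 3).
P5: worse on side-effect rate (29 vs 3).
P6: worse on side-effect rate (5 vs 3).
P7: worse on side-effect rate (31 vs 3).
P8: worse on side-effect rate (22 vs 3).
P9: worse on side-effect rate (22 vs 3).
P10: worse on side-effect rate (27 vs 3).
No option is at least as good as P4 on every objective and strictly better on one.

No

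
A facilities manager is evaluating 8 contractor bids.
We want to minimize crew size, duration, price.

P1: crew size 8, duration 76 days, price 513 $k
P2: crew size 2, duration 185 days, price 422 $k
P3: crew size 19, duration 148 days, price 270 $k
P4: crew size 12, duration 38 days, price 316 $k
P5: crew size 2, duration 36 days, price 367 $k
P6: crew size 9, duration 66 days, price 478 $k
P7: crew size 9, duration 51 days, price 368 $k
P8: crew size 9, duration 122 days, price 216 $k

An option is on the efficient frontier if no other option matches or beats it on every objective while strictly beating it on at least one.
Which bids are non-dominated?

P1: dominated by P5 (crew size 2≤8, duration 36≤76, price 367≤513).
P2: dominated by P5 (crew size 2≤2, duration 36≤185, price 367≤422).
P3: dominated by P8 (crew size 9≤19, duration 122≤148, price 216≤270).
P4: not dominated.
P5: not dominated (best duration).
P6: dominated by P5 (crew size 2≤9, duration 36≤66, price 367≤478).
P7: dominated by P5 (crew size 2≤9, duration 36≤51, price 367≤368).
P8: not dominated (best price).

P4, P5, P8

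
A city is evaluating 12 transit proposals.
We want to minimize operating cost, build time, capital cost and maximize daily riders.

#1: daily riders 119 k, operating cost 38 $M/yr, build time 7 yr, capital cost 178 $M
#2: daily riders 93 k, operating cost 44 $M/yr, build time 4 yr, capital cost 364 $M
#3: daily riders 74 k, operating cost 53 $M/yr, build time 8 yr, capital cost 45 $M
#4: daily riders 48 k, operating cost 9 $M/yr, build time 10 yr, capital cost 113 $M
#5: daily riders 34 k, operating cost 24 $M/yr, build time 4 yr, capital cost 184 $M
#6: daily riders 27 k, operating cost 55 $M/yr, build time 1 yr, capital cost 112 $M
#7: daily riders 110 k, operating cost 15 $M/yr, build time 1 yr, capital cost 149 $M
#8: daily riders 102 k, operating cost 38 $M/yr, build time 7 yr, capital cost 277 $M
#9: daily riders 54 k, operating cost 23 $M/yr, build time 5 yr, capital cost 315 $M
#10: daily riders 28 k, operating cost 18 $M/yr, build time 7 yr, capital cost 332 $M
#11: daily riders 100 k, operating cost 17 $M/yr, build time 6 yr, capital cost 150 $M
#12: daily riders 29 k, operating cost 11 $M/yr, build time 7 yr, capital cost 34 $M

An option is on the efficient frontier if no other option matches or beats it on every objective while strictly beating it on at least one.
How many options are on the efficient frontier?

#1: not dominated (best daily riders).
#2: dominated by #7 (daily riders 110≥93, operating cost 15≤44, build time 1≤4, capital cost 149≤364).
#3: not dominated.
#4: not dominated (best operating cost).
#5: dominated by #7 (daily riders 110≥34, operating cost 15≤24, build time 1≤4, capital cost 149≤184).
#6: not dominated.
#7: not dominated.
#8: dominated by #1 (daily riders 119≥102, operating cost 38≤38, build time 7≤7, capital cost 178≤277).
#9: dominated by #7 (daily riders 110≥54, operating cost 15≤23, build time 1≤5, capital cost 149≤315).
#10: dominated by #7 (daily riders 110≥28, operating cost 15≤18, build time 1≤7, capital cost 149≤332).
#11: dominated by #7 (daily riders 110≥100, operating cost 15≤17, build time 1≤6, capital cost 149≤150).
#12: not dominated (best capital cost).
Pareto-optimal: #1, #3, #4, #6, #7, #12 → 6.

6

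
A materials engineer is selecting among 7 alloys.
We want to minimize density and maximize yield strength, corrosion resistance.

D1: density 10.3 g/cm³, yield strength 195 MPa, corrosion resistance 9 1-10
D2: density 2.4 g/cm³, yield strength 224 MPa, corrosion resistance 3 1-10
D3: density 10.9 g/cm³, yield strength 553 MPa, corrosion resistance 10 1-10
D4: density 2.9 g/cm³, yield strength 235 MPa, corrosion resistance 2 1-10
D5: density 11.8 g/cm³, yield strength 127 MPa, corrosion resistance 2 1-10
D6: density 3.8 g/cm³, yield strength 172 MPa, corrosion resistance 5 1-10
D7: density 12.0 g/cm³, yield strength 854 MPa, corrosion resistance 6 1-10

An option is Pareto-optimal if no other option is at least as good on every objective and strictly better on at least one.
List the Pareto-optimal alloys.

D1: not dominated.
D2: not dominated (best density).
D3: not dominated (best corrosion resistance).
D4: not dominated.
D5: dominated by D1 (density 10.3≤11.8, yield strength 195≥127, corrosion resistance 9≥2).
D6: not dominated.
D7: not dominated (best yield strength).

D1, D2, D3, D4, D6, D7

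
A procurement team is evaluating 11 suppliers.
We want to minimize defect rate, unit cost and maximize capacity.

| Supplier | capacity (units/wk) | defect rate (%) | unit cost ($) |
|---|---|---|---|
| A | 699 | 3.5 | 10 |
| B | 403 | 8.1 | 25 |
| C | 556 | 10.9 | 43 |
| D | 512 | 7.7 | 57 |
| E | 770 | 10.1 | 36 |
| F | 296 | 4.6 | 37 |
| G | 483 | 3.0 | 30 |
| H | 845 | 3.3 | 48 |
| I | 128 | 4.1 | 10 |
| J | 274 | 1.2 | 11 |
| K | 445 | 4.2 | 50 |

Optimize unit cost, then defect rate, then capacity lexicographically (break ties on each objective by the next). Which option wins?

First minimize unit cost: best is 10, kept {A, I}.
Then minimize defect rate: best is 3.5, kept {A}.

A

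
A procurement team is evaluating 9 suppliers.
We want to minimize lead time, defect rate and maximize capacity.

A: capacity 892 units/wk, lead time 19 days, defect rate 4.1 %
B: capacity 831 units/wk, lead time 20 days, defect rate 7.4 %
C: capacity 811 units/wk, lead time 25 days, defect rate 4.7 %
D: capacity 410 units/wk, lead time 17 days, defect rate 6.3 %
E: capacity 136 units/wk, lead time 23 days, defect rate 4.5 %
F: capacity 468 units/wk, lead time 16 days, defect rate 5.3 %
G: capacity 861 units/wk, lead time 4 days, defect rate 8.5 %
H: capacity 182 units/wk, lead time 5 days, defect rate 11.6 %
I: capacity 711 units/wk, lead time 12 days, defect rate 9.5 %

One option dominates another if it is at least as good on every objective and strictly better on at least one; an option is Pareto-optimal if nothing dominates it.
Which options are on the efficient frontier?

A: not dominated (best capacity).
B: dominated by A (capacity 892≥831, lead time 19≤20, defect rate 4.1≤7.4).
C: dominated by A (capacity 892≥811, lead time 19≤25, defect rate 4.1≤4.7).
D: dominated by F (capacity 468≥410, lead time 16≤17, defect rate 5.3≤6.3).
E: dominated by A (capacity 892≥136, lead time 19≤23, defect rate 4.1≤4.5).
F: not dominated.
G: not dominated (best lead time).
H: dominated by G (capacity 861≥182, lead time 4≤5, defect rate 8.5≤11.6).
I: dominated by G (capacity 861≥711, lead time 4≤12, defect rate 8.5≤9.5).

A, F, G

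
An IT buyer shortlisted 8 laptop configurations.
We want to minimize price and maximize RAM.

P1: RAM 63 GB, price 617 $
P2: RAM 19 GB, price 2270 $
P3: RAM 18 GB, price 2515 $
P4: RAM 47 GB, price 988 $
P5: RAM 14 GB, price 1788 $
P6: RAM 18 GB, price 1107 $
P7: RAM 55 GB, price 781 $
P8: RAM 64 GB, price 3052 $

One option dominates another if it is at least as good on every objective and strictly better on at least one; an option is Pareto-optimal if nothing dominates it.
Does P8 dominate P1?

No

P8 vs P1: P8 is worse on price (3052 vs 617), so it does not dominate P1.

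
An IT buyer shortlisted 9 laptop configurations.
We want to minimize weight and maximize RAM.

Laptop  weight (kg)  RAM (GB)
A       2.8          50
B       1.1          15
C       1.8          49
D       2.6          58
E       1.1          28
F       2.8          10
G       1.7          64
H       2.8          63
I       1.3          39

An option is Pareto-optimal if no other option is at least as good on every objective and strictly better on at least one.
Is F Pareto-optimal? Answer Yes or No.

A vs F: weight 2.8≤2.8, RAM 50≥10 — A is at least as good on every objective and strictly better on at least one, so A dominates F.

No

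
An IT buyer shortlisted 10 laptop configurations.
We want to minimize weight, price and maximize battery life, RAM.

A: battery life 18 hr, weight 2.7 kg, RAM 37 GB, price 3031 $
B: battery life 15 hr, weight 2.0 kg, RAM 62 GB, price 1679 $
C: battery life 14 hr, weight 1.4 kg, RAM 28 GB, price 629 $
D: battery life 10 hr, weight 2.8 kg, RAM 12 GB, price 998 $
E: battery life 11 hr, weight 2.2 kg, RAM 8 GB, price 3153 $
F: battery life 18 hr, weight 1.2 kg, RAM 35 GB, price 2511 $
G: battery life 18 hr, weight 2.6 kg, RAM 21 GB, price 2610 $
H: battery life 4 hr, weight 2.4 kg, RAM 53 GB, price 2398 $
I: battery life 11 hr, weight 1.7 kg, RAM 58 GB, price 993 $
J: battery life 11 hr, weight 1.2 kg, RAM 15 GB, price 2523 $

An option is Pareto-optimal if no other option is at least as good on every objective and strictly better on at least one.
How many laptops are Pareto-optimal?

A: not dominated.
B: not dominated (best RAM).
C: not dominated (best price).
D: dominated by C (battery life 14≥10, weight 1.4≤2.8, RAM 28≥12, price 629≤998).
E: dominated by B (battery life 15≥11, weight 2.0≤2.2, RAM 62≥8, price 1679≤3153).
F: not dominated.
G: dominated by F (battery life 18≥18, weight 1.2≤2.6, RAM 35≥21, price 2511≤2610).
H: dominated by B (battery life 15≥4, weight 2.0≤2.4, RAM 62≥53, price 1679≤2398).
I: not dominated.
J: dominated by F (battery life 18≥11, weight 1.2≤1.2, RAM 35≥15, price 2511≤2523).
Pareto-optimal: A, B, C, F, I → 5.

5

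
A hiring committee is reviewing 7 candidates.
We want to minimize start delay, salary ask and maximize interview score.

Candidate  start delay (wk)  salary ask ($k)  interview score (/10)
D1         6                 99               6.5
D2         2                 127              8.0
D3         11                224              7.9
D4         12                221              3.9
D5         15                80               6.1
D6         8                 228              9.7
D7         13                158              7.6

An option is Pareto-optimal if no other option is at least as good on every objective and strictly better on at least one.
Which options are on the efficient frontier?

D1: not dominated.
D2: not dominated (best start delay).
D3: dominated by D2 (start delay 2≤11, salary ask 127≤224, interview score 8.0≥7.9).
D4: dominated by D1 (start delay 6≤12, salary ask 99≤221, interview score 6.5≥3.9).
D5: not dominated (best salary ask).
D6: not dominated (best interview score).
D7: dominated by D2 (start delay 2≤13, salary ask 127≤158, interview score 8.0≥7.6).

D1, D2, D5, D6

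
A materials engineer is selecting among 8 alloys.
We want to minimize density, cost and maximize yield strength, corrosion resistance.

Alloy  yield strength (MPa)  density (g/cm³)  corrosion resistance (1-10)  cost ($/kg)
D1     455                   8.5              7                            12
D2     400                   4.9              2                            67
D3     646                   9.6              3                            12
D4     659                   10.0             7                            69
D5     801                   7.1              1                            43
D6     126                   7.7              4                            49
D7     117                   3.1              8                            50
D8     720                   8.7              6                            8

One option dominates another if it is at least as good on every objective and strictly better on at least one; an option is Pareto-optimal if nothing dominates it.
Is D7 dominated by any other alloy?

D1: worse on density (8.5 vs 3.1).
D2: worse on density (4.9 vs 3.1).
D3: worse on density (9.6 vs 3.1).
D4: worse on density (10.0 vs 3.1).
D5: worse on density (7.1 vs 3.1).
D6: worse on density (7.7 vs 3.1).
D8: worse on density (8.7 vs 3.1).
No option is at least as good as D7 on every objective and strictly better on one.

No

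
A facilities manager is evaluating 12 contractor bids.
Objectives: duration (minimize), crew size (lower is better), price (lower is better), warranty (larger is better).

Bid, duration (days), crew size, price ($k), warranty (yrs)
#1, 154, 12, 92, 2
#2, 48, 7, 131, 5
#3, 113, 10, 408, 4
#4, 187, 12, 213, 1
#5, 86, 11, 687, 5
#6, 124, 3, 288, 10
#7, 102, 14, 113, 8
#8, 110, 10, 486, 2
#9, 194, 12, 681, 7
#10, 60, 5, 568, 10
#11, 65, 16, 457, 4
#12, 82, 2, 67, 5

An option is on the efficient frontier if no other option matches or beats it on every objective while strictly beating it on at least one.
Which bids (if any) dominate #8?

#2: duration 48≤110, crew size 7≤10, price 131≤486, warranty 5≥2 — dominates #8.
#12: duration 82≤110, crew size 2≤10, price 67≤486, warranty 5≥2 — dominates #8.
Others (#1, #3, #4, #5, #6, #7, #9, #10, #11) are each worse than #8 on at least one objective.

#2, #12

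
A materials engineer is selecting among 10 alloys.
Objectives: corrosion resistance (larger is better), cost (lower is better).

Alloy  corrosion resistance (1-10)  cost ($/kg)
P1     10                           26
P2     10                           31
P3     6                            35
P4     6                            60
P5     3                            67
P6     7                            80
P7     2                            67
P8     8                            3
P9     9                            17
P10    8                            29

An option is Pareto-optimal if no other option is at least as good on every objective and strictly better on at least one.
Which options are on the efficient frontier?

P1, P8, P9

P1: not dominated.
P2: dominated by P1 (corrosion resistance 10≥10, cost 26≤31).
P3: dominated by P1 (corrosion resistance 10≥6, cost 26≤35).
P4: dominated by P1 (corrosion resistance 10≥6, cost 26≤60).
P5: dominated by P1 (corrosion resistance 10≥3, cost 26≤67).
P6: dominated by P1 (corrosion resistance 10≥7, cost 26≤80).
P7: dominated by P1 (corrosion resistance 10≥2, cost 26≤67).
P8: not dominated (best cost).
P9: not dominated.
P10: dominated by P1 (corrosion resistance 10≥8, cost 26≤29).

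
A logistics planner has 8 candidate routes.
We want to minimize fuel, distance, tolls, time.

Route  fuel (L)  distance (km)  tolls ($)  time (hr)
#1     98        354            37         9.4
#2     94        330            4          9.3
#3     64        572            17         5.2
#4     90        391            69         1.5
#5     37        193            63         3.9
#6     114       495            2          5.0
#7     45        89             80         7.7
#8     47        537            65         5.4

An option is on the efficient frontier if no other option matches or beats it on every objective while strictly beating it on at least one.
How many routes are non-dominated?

6

#1: dominated by #2 (fuel 94≤98, distance 330≤354, tolls 4≤37, time 9.3≤9.4).
#2: not dominated.
#3: not dominated.
#4: not dominated (best time).
#5: not dominated (best fuel).
#6: not dominated (best tolls).
#7: not dominated (best distance).
#8: dominated by #5 (fuel 37≤47, distance 193≤537, tolls 63≤65, time 3.9≤5.4).
Pareto-optimal: #2, #3, #4, #5, #6, #7 → 6.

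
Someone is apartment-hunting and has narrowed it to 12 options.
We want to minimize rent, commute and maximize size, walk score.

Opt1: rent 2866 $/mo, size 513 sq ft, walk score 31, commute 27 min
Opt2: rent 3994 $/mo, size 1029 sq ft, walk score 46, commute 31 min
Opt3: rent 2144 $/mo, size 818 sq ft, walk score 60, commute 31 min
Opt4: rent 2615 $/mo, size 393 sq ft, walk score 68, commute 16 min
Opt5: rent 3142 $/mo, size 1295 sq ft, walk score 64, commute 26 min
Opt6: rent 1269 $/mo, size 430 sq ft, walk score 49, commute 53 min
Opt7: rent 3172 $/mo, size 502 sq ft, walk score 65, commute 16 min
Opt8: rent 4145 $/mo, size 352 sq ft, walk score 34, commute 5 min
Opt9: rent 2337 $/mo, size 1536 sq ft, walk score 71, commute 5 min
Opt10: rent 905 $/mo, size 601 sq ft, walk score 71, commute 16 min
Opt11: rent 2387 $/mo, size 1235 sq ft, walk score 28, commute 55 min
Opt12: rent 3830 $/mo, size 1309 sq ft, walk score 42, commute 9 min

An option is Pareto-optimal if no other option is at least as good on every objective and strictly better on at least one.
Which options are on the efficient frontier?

Opt3, Opt9, Opt10

Opt1: dominated by Opt9 (rent 2337≤2866, size 1536≥513, walk score 71≥31, commute 5≤27).
Opt2: dominated by Opt5 (rent 3142≤3994, size 1295≥1029, walk score 64≥46, commute 26≤31).
Opt3: not dominated.
Opt4: dominated by Opt9 (rent 2337≤2615, size 1536≥393, walk score 71≥68, commute 5≤16).
Opt5: dominated by Opt9 (rent 2337≤3142, size 1536≥1295, walk score 71≥64, commute 5≤26).
Opt6: dominated by Opt10 (rent 905≤1269, size 601≥430, walk score 71≥49, commute 16≤53).
Opt7: dominated by Opt9 (rent 2337≤3172, size 1536≥502, walk score 71≥65, commute 5≤16).
Opt8: dominated by Opt9 (rent 2337≤4145, size 1536≥352, walk score 71≥34, commute 5≤5).
Opt9: not dominated (best size).
Opt10: not dominated (best rent).
Opt11: dominated by Opt9 (rent 2337≤2387, size 1536≥1235, walk score 71≥28, commute 5≤55).
Opt12: dominated by Opt9 (rent 2337≤3830, size 1536≥1309, walk score 71≥42, commute 5≤9).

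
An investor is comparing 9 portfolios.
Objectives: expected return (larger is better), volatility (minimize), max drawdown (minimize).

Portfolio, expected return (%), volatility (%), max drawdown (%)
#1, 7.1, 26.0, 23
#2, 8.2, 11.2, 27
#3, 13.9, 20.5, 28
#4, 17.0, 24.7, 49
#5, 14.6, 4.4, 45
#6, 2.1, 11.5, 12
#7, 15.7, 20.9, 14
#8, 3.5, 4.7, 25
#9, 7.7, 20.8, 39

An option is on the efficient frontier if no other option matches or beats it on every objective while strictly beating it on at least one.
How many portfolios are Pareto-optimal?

#1: dominated by #7 (expected return 15.7≥7.1, volatility 20.9≤26.0, max drawdown 14≤23).
#2: not dominated.
#3: not dominated.
#4: not dominated (best expected return).
#5: not dominated (best volatility).
#6: not dominated (best max drawdown).
#7: not dominated.
#8: not dominated.
#9: dominated by #2 (expected return 8.2≥7.7, volatility 11.2≤20.8, max drawdown 27≤39).
Pareto-optimal: #2, #3, #4, #5, #6, #7, #8 → 7.

7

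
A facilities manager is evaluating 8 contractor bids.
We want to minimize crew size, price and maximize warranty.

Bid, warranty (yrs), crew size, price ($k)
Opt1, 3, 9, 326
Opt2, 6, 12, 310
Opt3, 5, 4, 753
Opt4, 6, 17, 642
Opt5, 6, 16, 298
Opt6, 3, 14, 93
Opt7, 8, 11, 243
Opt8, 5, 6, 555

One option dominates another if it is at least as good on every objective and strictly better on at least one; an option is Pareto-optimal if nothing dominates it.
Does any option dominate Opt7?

Opt1: worse on warranty (3 vs 8).
Opt2: worse on warranty (6 vs 8).
Opt3: worse on warranty (5 vs 8).
Opt4: worse on warranty (6 vs 8).
Opt5: worse on warranty (6 vs 8).
Opt6: worse on warranty (3 vs 8).
Opt8: worse on warranty (5 vs 8).
No option is at least as good as Opt7 on every objective and strictly better on one.

No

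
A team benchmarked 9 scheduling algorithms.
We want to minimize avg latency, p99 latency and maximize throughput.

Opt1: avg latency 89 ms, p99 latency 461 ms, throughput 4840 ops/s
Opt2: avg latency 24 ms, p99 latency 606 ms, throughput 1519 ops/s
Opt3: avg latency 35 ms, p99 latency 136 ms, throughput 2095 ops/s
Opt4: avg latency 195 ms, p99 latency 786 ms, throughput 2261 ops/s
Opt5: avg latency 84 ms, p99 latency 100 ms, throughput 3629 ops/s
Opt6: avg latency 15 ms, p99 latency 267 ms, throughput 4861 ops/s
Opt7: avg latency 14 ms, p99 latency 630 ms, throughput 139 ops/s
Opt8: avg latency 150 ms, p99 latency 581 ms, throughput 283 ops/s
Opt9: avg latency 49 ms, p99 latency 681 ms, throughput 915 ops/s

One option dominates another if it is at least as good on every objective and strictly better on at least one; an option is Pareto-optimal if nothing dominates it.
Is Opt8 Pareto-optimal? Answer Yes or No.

No

Opt1 vs Opt8: avg latency 89≤150, p99 latency 461≤581, throughput 4840≥283 — Opt1 is at least as good on every objective and strictly better on at least one, so Opt1 dominates Opt8.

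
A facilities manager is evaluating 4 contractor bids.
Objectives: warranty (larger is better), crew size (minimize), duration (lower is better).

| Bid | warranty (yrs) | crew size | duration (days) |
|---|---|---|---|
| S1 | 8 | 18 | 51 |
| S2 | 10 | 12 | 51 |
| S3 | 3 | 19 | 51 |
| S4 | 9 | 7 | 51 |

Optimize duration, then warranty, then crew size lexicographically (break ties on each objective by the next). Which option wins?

First minimize duration: best is 51, kept {S1, S2, S3, S4}.
Then maximize warranty: best is 10, kept {S2}.

S2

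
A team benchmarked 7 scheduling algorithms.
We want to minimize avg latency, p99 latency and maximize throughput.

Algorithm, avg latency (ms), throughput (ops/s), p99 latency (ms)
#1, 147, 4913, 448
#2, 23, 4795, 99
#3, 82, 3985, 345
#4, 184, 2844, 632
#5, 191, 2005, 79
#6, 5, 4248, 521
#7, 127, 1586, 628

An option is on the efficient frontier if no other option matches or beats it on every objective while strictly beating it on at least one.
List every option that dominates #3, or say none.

#2

#2: avg latency 23≤82, throughput 4795≥3985, p99 latency 99≤345 — dominates #3.
Others (#1, #4, #5, #6, #7) are each worse than #3 on at least one objective.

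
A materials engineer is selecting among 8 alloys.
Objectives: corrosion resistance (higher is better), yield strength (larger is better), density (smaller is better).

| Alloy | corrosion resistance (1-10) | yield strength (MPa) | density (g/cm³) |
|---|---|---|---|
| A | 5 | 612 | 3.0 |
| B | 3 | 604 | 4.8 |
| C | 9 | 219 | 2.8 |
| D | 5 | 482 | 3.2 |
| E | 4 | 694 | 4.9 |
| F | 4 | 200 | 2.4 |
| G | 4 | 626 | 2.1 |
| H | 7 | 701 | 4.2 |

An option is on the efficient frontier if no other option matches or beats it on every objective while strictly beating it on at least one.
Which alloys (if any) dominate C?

A: worse on corrosion resistance (5 vs 9).
B: worse on corrosion resistance (3 vs 9).
D: worse on corrosion resistance (5 vs 9).
E: worse on corrosion resistance (4 vs 9).
F: worse on corrosion resistance (4 vs 9).
G: worse on corrosion resistance (4 vs 9).
H: worse on corrosion resistance (7 vs 9).
No option dominates C.

none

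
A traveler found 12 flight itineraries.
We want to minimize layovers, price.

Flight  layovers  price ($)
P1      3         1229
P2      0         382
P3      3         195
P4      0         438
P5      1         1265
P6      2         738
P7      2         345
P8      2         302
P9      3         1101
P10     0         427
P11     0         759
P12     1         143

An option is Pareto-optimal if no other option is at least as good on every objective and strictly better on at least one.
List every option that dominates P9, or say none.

P2: layovers 0≤3, price 382≤1101 — dominates P9.
P3: layovers 3≤3, price 195≤1101 — dominates P9.
P4: layovers 0≤3, price 438≤1101 — dominates P9.
P6: layovers 2≤3, price 738≤1101 — dominates P9.
P7: layovers 2≤3, price 345≤1101 — dominates P9.
P8: layovers 2≤3, price 302≤1101 — dominates P9.
P10: layovers 0≤3, price 427≤1101 — dominates P9.
P11: layovers 0≤3, price 759≤1101 — dominates P9.
P12: layovers 1≤3, price 143≤1101 — dominates P9.
Others (P1, P5) are each worse than P9 on at least one objective.

P2, P3, P4, P6, P7, P8, P10, P11, P12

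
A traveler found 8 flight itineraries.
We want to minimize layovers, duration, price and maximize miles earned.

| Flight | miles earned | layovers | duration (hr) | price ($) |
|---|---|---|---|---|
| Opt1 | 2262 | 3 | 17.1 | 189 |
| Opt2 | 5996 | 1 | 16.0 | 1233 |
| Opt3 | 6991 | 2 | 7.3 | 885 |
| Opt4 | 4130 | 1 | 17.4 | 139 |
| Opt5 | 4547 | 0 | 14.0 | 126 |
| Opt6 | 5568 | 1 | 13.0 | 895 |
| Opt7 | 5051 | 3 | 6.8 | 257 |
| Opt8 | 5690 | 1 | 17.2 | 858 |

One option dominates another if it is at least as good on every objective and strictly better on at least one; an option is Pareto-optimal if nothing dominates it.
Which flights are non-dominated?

Opt1: dominated by Opt5 (miles earned 4547≥2262, layovers 0≤3, duration 14.0≤17.1, price 126≤189).
Opt2: not dominated.
Opt3: not dominated (best miles earned).
Opt4: dominated by Opt5 (miles earned 4547≥4130, layovers 0≤1, duration 14.0≤17.4, price 126≤139).
Opt5: not dominated (best layovers).
Opt6: not dominated.
Opt7: not dominated (best duration).
Opt8: not dominated.

Opt2, Opt3, Opt5, Opt6, Opt7, Opt8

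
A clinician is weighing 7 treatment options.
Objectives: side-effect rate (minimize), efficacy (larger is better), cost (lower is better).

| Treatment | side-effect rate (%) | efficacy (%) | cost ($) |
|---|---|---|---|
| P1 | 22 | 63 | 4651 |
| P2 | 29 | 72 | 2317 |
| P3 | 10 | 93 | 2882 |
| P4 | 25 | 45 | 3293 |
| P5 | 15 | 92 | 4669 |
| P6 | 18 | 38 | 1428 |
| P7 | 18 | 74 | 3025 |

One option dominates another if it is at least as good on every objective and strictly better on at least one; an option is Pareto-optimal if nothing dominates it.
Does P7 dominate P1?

Yes

P7 vs P1: side-effect rate 18≤22, efficacy 74≥63, cost 3025≤4651 — P7 is at least as good on every objective with at least one strict improvement.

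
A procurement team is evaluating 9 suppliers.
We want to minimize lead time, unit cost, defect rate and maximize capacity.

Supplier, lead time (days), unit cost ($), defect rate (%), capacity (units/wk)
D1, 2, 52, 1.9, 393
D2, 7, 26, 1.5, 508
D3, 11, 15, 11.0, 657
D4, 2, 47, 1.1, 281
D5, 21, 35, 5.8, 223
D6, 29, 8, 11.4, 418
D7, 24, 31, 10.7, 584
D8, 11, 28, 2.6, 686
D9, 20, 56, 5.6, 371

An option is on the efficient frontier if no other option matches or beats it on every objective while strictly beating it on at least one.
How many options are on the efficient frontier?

D1: not dominated.
D2: not dominated.
D3: not dominated.
D4: not dominated (best defect rate).
D5: dominated by D2 (lead time 7≤21, unit cost 26≤35, defect rate 1.5≤5.8, capacity 508≥223).
D6: not dominated (best unit cost).
D7: dominated by D8 (lead time 11≤24, unit cost 28≤31, defect rate 2.6≤10.7, capacity 686≥584).
D8: not dominated (best capacity).
D9: dominated by D1 (lead time 2≤20, unit cost 52≤56, defect rate 1.9≤5.6, capacity 393≥371).
Pareto-optimal: D1, D2, D3, D4, D6, D8 → 6.

6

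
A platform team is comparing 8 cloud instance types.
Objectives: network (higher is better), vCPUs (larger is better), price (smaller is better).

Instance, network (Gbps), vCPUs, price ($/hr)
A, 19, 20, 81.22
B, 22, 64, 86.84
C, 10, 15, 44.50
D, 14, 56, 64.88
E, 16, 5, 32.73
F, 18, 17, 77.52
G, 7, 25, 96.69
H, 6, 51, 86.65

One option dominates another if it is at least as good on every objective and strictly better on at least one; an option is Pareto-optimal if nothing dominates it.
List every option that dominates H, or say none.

D: network 14≥6, vCPUs 56≥51, price 64.88≤86.65 — dominates H.
Others (A, B, C, E, F, G) are each worse than H on at least one objective.

D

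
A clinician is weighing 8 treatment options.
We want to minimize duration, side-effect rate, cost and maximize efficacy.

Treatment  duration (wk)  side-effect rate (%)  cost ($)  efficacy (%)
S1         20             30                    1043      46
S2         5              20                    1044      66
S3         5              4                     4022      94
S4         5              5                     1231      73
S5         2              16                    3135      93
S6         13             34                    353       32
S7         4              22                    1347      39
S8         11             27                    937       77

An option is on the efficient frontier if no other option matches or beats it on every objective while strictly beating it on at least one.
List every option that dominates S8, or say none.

S1: worse on duration (20 vs 11).
S2: worse on cost (1044 vs 937).
S3: worse on cost (4022 vs 937).
S4: worse on cost (1231 vs 937).
S5: worse on cost (3135 vs 937).
S6: worse on duration (13 vs 11).
S7: worse on cost (1347 vs 937).
No option dominates S8.

none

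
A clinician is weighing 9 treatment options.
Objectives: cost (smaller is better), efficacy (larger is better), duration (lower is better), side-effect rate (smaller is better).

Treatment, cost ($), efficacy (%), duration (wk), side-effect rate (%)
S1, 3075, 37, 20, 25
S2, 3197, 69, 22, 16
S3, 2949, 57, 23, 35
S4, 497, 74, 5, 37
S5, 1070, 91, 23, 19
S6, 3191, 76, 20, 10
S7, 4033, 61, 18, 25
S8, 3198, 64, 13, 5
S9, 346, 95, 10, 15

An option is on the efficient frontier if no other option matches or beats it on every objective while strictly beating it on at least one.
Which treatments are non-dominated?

S4, S6, S8, S9

S1: dominated by S9 (cost 346≤3075, efficacy 95≥37, duration 10≤20, side-effect rate 15≤25).
S2: dominated by S6 (cost 3191≤3197, efficacy 76≥69, duration 20≤22, side-effect rate 10≤16).
S3: dominated by S5 (cost 1070≤2949, efficacy 91≥57, duration 23≤23, side-effect rate 19≤35).
S4: not dominated (best duration).
S5: dominated by S9 (cost 346≤1070, efficacy 95≥91, duration 10≤23, side-effect rate 15≤19).
S6: not dominated.
S7: dominated by S8 (cost 3198≤4033, efficacy 64≥61, duration 13≤18, side-effect rate 5≤25).
S8: not dominated (best side-effect rate).
S9: not dominated (best cost).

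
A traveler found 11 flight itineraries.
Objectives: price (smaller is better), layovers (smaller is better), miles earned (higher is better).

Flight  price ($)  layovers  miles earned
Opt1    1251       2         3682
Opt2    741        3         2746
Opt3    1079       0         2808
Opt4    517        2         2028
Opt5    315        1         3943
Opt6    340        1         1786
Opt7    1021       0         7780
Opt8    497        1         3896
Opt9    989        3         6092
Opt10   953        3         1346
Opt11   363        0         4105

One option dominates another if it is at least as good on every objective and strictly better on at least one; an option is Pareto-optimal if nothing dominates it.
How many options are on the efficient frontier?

4

Opt1: dominated by Opt5 (price 315≤1251, layovers 1≤2, miles earned 3943≥3682).
Opt2: dominated by Opt5 (price 315≤741, layovers 1≤3, miles earned 3943≥2746).
Opt3: dominated by Opt7 (price 1021≤1079, layovers 0≤0, miles earned 7780≥2808).
Opt4: dominated by Opt5 (price 315≤517, layovers 1≤2, miles earned 3943≥2028).
Opt5: not dominated (best price).
Opt6: dominated by Opt5 (price 315≤340, layovers 1≤1, miles earned 3943≥1786).
Opt7: not dominated (best miles earned).
Opt8: dominated by Opt5 (price 315≤497, layovers 1≤1, miles earned 3943≥3896).
Opt9: not dominated.
Opt10: dominated by Opt2 (price 741≤953, layovers 3≤3, miles earned 2746≥1346).
Opt11: not dominated.
Pareto-optimal: Opt5, Opt7, Opt9, Opt11 → 4.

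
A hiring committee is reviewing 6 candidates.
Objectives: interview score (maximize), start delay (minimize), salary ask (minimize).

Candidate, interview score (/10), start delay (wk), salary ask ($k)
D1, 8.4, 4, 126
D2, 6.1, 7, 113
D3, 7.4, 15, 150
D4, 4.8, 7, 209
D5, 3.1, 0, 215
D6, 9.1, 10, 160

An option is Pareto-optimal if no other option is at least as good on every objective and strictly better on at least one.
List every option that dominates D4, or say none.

D1, D2

D1: interview score 8.4≥4.8, start delay 4≤7, salary ask 126≤209 — dominates D4.
D2: interview score 6.1≥4.8, start delay 7≤7, salary ask 113≤209 — dominates D4.
Others (D3, D5, D6) are each worse than D4 on at least one objective.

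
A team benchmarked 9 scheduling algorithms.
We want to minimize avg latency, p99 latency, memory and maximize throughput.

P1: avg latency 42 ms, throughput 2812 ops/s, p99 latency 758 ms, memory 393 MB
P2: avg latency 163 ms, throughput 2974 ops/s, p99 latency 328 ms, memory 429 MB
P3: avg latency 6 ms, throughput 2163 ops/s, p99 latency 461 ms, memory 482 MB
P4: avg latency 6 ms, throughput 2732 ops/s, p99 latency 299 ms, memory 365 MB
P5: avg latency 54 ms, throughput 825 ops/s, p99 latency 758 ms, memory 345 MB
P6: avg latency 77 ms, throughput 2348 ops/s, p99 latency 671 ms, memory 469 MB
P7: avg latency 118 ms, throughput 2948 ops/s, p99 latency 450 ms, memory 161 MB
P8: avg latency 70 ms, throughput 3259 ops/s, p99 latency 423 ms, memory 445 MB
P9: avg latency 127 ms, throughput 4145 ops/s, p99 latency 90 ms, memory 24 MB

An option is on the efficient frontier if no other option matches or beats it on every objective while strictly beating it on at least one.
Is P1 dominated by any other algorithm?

No

P2: worse on avg latency (163 vs 42).
P3: worse on throughput (2163 vs 2812).
P4: worse on throughput (2732 vs 2812).
P5: worse on avg latency (54 vs 42).
P6: worse on avg latency (77 vs 42).
P7: worse on avg latency (118 vs 42).
P8: worse on avg latency (70 vs 42).
P9: worse on avg latency (127 vs 42).
No option is at least as good as P1 on every objective and strictly better on one.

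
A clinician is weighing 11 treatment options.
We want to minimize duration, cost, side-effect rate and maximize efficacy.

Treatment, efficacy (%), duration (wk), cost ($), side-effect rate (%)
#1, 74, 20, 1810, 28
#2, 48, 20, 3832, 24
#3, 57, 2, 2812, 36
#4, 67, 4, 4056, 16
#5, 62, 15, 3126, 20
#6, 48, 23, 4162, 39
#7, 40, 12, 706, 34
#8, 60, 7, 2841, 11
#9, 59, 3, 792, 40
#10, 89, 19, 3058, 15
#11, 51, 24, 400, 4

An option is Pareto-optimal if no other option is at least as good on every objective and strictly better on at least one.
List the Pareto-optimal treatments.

#1, #3, #4, #5, #7, #8, #9, #10, #11

#1: not dominated.
#2: dominated by #5 (efficacy 62≥48, duration 15≤20, cost 3126≤3832, side-effect rate 20≤24).
#3: not dominated (best duration).
#4: not dominated.
#5: not dominated.
#6: dominated by #1 (efficacy 74≥48, duration 20≤23, cost 1810≤4162, side-effect rate 28≤39).
#7: not dominated.
#8: not dominated.
#9: not dominated.
#10: not dominated (best efficacy).
#11: not dominated (best cost).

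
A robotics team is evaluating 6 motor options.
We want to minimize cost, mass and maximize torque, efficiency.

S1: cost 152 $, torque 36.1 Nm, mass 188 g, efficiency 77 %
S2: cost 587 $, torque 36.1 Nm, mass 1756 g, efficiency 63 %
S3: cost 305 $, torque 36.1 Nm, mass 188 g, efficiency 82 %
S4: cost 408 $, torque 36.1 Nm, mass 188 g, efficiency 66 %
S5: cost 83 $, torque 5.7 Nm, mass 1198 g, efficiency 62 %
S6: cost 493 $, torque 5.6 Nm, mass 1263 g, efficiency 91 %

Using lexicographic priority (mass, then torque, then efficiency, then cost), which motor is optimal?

S3

First minimize mass: best is 188, kept {S1, S3, S4}.
Then maximize torque: best is 36.1, kept {S1, S3, S4}.
Then maximize efficiency: best is 82, kept {S3}.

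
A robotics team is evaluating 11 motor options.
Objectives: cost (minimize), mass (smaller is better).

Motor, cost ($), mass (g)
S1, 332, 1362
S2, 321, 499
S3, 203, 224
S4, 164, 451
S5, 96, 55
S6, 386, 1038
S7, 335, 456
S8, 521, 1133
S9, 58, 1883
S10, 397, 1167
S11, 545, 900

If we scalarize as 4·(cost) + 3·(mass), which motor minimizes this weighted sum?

S1: 4·332 + 3·1362 = 5414
S2: 4·321 + 3·499 = 2781
S3: 4·203 + 3·224 = 1484
S4: 4·164 + 3·451 = 2009
S5: 4·96 + 3·55 = 549
S6: 4·386 + 3·1038 = 4658
S7: 4·335 + 3·456 = 2708
S8: 4·521 + 3·1133 = 5483
S9: 4·58 + 3·1883 = 5881
S10: 4·397 + 3·1167 = 5089
S11: 4·545 + 3·900 = 4880
Lowest: S5 at 549.

S5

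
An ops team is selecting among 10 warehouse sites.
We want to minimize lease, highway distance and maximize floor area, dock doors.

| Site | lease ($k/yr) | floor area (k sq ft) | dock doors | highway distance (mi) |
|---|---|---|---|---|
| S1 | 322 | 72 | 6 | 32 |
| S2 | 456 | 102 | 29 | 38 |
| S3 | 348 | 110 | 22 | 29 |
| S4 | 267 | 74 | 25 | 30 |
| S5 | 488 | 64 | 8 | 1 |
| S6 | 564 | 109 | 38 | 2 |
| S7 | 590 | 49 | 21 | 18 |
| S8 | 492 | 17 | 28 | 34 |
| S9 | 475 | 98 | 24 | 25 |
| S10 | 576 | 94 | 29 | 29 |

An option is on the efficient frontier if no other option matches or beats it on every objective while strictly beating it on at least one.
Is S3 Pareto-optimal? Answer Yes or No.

S1: worse on floor area (72 vs 110).
S2: worse on lease (456 vs 348).
S4: worse on floor area (74 vs 110).
S5: worse on lease (488 vs 348).
S6: worse on lease (564 vs 348).
S7: worse on lease (590 vs 348).
S8: worse on lease (492 vs 348).
S9: worse on lease (475 vs 348).
S10: worse on lease (576 vs 348).
No option is at least as good as S3 on every objective and strictly better on one.

Yes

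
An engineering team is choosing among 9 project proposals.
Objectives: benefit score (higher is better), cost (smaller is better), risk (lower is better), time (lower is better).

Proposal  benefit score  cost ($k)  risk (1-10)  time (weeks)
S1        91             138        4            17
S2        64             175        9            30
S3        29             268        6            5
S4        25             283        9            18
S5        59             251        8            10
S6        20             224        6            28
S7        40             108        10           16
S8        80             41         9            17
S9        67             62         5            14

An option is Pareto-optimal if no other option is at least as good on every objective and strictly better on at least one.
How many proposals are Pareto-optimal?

5

S1: not dominated (best benefit score).
S2: dominated by S1 (benefit score 91≥64, cost 138≤175, risk 4≤9, time 17≤30).
S3: not dominated (best time).
S4: dominated by S1 (benefit score 91≥25, cost 138≤283, risk 4≤9, time 17≤18).
S5: not dominated.
S6: dominated by S1 (benefit score 91≥20, cost 138≤224, risk 4≤6, time 17≤28).
S7: dominated by S9 (benefit score 67≥40, cost 62≤108, risk 5≤10, time 14≤16).
S8: not dominated (best cost).
S9: not dominated.
Pareto-optimal: S1, S3, S5, S8, S9 → 5.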